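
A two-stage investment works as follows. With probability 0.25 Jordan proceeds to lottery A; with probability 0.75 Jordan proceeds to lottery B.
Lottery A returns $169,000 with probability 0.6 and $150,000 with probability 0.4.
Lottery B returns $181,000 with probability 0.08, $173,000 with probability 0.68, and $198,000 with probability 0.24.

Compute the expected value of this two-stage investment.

EV(A) = 0.6 × 169000 + 0.4 × 150000 = 101400 + 60000 = 161400
EV(B) = 0.08 × 181000 + 0.68 × 173000 + 0.24 × 198000 = 14480 + 117640 + 47520 = 179640
Overall = 0.25 × 161400 + 0.75 × 179640 = 40350 + 134730 = 175080

$175,080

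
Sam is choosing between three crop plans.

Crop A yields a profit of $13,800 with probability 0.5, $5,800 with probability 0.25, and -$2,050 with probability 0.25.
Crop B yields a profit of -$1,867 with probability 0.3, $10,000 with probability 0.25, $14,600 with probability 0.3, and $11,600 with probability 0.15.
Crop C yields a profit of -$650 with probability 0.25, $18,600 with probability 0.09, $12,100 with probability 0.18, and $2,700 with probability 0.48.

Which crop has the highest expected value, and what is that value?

Crop A = 0.5 × 13800 + 0.25 × 5800 + 0.25 × (-2050) = 6900 + 1450 − 512.5 = 7837.5
Crop B = 0.3 × (-1867) + 0.25 × 10000 + 0.3 × 14600 + 0.15 × 11600 = -560.1 + 2500 + 4380 + 1740 = 8059.9
Crop C = 0.25 × (-650) + 0.09 × 18600 + 0.18 × 12100 + 0.48 × 2700 = -162.5 + 1674 + 2178 + 1296 = 4985.5

Crop B ($8,059.90)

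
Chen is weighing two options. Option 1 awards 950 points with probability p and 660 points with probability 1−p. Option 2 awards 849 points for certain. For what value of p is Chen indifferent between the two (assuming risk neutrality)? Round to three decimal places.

p = 0.652

p·950 + (1−p)·660 = 849
290p + 660 = 849
p = (849 − 660) / 290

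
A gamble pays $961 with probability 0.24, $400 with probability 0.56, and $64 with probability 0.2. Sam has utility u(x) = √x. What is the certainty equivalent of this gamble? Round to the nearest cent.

$409.66

E[u] = 0.24·√961 + 0.56·√400 + 0.2·√64 = 0.24·31 + 0.56·20 + 0.2·8 = 20.24
CE = (20.24)² = 409.6576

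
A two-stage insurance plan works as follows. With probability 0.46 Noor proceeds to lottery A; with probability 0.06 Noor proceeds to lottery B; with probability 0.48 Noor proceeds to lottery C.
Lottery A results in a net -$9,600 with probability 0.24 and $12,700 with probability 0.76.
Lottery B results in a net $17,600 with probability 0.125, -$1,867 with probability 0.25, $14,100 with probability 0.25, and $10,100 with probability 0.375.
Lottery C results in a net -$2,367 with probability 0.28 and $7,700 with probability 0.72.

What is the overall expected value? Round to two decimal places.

EV(A) = 0.24 × (-9600) + 0.76 × 12700 = -2304 + 9652 = 7348
EV(B) = 0.125 × 17600 + 0.25 × (-1867) + 0.25 × 14100 + 0.375 × 10100 = 2200 − 466.75 + 3525 + 3787.5 = 9045.75
EV(C) = 0.28 × (-2367) + 0.72 × 7700 = -662.76 + 5544 = 4881.24
Overall = 0.46 × 7348 + 0.06 × 9045.75 + 0.48 × 4881.24 = 3380.08 + 542.745 + 2342.9952 = 6265.8202

$6,265.82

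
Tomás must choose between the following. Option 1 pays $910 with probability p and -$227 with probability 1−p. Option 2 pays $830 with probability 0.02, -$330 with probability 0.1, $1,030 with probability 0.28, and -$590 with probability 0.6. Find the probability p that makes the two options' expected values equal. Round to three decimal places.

EV(Option 2) = 0.02 × 830 + 0.1 × (-330) + 0.28 × 1030 + 0.6 × (-590) = 16.6 − 33 + 288.4 − 354 = -82
p·910 + (1−p)·(-227) = -82
1137p − 227 = -82
p = (-82 + 227) / 1137

p = 0.128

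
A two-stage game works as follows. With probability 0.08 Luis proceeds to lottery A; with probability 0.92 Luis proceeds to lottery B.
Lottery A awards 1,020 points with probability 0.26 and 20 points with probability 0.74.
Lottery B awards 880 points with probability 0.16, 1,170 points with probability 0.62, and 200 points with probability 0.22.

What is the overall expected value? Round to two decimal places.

EV(A) = 0.26 × 1020 + 0.74 × 20 = 265.2 + 14.8 = 280
EV(B) = 0.16 × 880 + 0.62 × 1170 + 0.22 × 200 = 140.8 + 725.4 + 44 = 910.2
Overall = 0.08 × 280 + 0.92 × 910.2 = 22.4 + 837.384 = 859.784

859.78 points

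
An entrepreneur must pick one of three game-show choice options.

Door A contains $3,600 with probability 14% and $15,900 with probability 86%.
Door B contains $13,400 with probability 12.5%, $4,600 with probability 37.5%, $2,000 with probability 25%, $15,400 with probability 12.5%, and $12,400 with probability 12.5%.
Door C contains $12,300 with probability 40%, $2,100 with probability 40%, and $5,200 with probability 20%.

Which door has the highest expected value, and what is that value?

Door A = 0.14 × 3600 + 0.86 × 15900 = 504 + 13674 = 14178
Door B = 0.125 × 13400 + 0.375 × 4600 + 0.25 × 2000 + 0.125 × 15400 + 0.125 × 12400 = 1675 + 1725 + 500 + 1925 + 1550 = 7375
Door C = 0.4 × 12300 + 0.4 × 2100 + 0.2 × 5200 = 4920 + 840 + 1040 = 6800

Door A ($14,178)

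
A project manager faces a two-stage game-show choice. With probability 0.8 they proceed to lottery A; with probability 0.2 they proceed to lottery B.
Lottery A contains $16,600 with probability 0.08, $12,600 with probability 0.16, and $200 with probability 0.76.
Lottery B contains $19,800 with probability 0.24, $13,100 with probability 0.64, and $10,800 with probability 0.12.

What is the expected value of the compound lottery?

$5,683.20

EV(A) = 0.08 × 16600 + 0.16 × 12600 + 0.76 × 200 = 1328 + 2016 + 152 = 3496
EV(B) = 0.24 × 19800 + 0.64 × 13100 + 0.12 × 10800 = 4752 + 8384 + 1296 = 14432
Overall = 0.8 × 3496 + 0.2 × 14432 = 2796.8 + 2886.4 = 5683.2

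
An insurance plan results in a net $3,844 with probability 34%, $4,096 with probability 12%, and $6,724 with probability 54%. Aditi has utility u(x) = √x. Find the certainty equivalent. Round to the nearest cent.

E[u] = 0.34·√3844 + 0.12·√4096 + 0.54·√6724 = 0.34·62 + 0.12·64 + 0.54·82 = 73.04
CE = (73.04)² = 5334.8416

$5,334.84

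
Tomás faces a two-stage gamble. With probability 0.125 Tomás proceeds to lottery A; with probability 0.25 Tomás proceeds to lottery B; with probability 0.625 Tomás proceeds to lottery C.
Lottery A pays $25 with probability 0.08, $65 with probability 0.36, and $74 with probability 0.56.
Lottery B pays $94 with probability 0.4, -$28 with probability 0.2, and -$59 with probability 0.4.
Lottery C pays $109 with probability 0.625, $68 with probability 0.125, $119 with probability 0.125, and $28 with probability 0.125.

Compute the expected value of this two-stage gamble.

$69.83

EV(A) = 0.08 × 25 + 0.36 × 65 + 0.56 × 74 = 2 + 23.4 + 41.44 = 66.84
EV(B) = 0.4 × 94 + 0.2 × (-28) + 0.4 × (-59) = 37.6 − 5.6 − 23.6 = 8.4
EV(C) = 0.625 × 109 + 0.125 × 68 + 0.125 × 119 + 0.125 × 28 = 68.125 + 8.5 + 14.875 + 3.5 = 95
Overall = 0.125 × 66.84 + 0.25 × 8.4 + 0.625 × 95 = 8.355 + 2.1 + 59.375 = 69.83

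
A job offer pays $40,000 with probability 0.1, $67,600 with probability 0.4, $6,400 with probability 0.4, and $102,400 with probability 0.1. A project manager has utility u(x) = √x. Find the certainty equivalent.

E[u] = 0.1·√40000 + 0.4·√67600 + 0.4·√6400 + 0.1·√102400 = 0.1·200 + 0.4·260 + 0.4·80 + 0.1·320 = 188
CE = (188)² = 35344

$35,344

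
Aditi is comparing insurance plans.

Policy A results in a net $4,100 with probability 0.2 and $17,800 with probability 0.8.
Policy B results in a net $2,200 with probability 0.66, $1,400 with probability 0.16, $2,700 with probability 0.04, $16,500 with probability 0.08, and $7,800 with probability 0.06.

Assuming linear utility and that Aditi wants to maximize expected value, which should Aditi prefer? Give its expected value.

Policy A = 0.2 × 4100 + 0.8 × 17800 = 820 + 14240 = 15060
Policy B = 0.66 × 2200 + 0.16 × 1400 + 0.04 × 2700 + 0.08 × 16500 + 0.06 × 7800 = 1452 + 224 + 108 + 1320 + 468 = 3572

Policy A ($15,060)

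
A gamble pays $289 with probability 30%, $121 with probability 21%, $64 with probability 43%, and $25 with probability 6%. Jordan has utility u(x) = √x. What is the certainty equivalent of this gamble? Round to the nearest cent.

$124.32

E[u] = 0.3·√289 + 0.21·√121 + 0.43·√64 + 0.06·√25 = 0.3·17 + 0.21·11 + 0.43·8 + 0.06·5 = 11.15
CE = (11.15)² = 124.3225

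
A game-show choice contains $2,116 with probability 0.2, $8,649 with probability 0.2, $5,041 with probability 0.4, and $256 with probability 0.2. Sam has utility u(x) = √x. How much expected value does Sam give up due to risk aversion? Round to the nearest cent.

$692.24

E[u] = 0.2·√2116 + 0.2·√8649 + 0.4·√5041 + 0.2·√256 = 0.2·46 + 0.2·93 + 0.4·71 + 0.2·16 = 59.4
CE = (59.4)² = 3528.36
Risk premium = EV − CE = 4220.6 − 3528.36 = 692.24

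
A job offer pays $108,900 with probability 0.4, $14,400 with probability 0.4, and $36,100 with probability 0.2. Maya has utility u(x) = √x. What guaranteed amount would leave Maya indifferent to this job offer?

$47,524

E[u] = 0.4·√108900 + 0.4·√14400 + 0.2·√36100 = 0.4·330 + 0.4·120 + 0.2·190 = 218
CE = (218)² = 47524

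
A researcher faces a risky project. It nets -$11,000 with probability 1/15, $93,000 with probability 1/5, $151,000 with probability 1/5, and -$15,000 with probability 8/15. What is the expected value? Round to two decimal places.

$40,066.67

EV = 1/15 × (-11000) + 1/5 × 93000 + 1/5 × 151000 + 8/15 × (-15000) = -733.3333 + 18600 + 30200 − 8000 = 40066.6667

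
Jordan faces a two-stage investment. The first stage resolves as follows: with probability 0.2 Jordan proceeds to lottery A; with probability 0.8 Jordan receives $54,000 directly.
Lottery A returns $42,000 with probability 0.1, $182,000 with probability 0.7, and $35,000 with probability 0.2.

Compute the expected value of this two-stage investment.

EV(A) = 0.1 × 42000 + 0.7 × 182000 + 0.2 × 35000 = 4200 + 127400 + 7000 = 138600
Branch B: 54000 (certain)
Overall = 0.2 × 138600 + 0.8 × 54000 = 27720 + 43200 = 70920

$70,920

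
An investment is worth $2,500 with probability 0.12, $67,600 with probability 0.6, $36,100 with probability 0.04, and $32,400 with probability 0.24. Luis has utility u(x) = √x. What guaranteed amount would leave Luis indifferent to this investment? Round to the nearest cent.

E[u] = 0.12·√2500 + 0.6·√67600 + 0.04·√36100 + 0.24·√32400 = 0.12·50 + 0.6·260 + 0.04·190 + 0.24·180 = 212.8
CE = (212.8)² = 45283.84

$45,283.84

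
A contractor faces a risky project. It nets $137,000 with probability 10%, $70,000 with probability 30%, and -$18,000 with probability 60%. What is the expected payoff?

$23,900

EV = 0.1 × 137000 + 0.3 × 70000 + 0.6 × (-18000) = 13700 + 21000 − 10800 = 23900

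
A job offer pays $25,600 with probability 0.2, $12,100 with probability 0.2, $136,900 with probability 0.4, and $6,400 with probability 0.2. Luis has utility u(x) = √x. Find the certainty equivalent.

$47,524

E[u] = 0.2·√25600 + 0.2·√12100 + 0.4·√136900 + 0.2·√6400 = 0.2·160 + 0.2·110 + 0.4·370 + 0.2·80 = 218
CE = (218)² = 47524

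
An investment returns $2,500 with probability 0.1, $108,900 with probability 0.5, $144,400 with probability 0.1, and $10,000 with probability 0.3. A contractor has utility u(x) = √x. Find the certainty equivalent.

E[u] = 0.1·√2500 + 0.5·√108900 + 0.1·√144400 + 0.3·√10000 = 0.1·50 + 0.5·330 + 0.1·380 + 0.3·100 = 238
CE = (238)² = 56644

$56,644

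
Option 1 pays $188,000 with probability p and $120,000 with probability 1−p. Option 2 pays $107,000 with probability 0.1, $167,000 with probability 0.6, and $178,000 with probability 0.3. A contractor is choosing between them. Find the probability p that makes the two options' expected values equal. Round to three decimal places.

p = 0.651

EV(Option 2) = 0.1 × 107000 + 0.6 × 167000 + 0.3 × 178000 = 10700 + 100200 + 53400 = 164300
p·188000 + (1−p)·120000 = 164300
68000p + 120000 = 164300
p = (164300 − 120000) / 68000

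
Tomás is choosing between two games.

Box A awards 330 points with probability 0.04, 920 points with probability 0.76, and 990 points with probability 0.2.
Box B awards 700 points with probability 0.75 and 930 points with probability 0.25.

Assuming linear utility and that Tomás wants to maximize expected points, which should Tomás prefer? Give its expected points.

Box A (910.4 points)

Box A = 0.04 × 330 + 0.76 × 920 + 0.2 × 990 = 13.2 + 699.2 + 198 = 910.4
Box B = 0.75 × 700 + 0.25 × 930 = 525 + 232.5 = 757.5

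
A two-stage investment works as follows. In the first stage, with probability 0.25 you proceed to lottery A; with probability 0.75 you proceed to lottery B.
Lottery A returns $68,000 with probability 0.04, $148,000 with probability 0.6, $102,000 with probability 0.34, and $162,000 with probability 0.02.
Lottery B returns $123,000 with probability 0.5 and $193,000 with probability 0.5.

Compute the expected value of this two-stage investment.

EV(A) = 0.04 × 68000 + 0.6 × 148000 + 0.34 × 102000 + 0.02 × 162000 = 2720 + 88800 + 34680 + 3240 = 129440
EV(B) = 0.5 × 123000 + 0.5 × 193000 = 61500 + 96500 = 158000
Overall = 0.25 × 129440 + 0.75 × 158000 = 32360 + 118500 = 150860

$150,860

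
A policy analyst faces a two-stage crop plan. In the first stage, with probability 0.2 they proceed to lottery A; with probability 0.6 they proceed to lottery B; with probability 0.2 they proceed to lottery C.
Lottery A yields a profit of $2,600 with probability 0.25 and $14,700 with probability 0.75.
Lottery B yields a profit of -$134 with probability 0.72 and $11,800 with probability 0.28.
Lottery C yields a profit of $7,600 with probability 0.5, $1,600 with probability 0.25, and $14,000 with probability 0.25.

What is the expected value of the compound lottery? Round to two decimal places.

EV(A) = 0.25 × 2600 + 0.75 × 14700 = 650 + 11025 = 11675
EV(B) = 0.72 × (-134) + 0.28 × 11800 = -96.48 + 3304 = 3207.52
EV(C) = 0.5 × 7600 + 0.25 × 1600 + 0.25 × 14000 = 3800 + 400 + 3500 = 7700
Overall = 0.2 × 11675 + 0.6 × 3207.52 + 0.2 × 7700 = 2335 + 1924.512 + 1540 = 5799.512

$5,799.51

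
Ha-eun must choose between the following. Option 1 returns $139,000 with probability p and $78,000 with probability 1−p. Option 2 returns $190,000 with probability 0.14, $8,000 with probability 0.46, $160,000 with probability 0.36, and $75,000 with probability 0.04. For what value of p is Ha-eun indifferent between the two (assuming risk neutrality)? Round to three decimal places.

EV(Option 2) = 0.14 × 190000 + 0.46 × 8000 + 0.36 × 160000 + 0.04 × 75000 = 26600 + 3680 + 57600 + 3000 = 90880
p·139000 + (1−p)·78000 = 90880
61000p + 78000 = 90880
p = (90880 − 78000) / 61000

p = 0.211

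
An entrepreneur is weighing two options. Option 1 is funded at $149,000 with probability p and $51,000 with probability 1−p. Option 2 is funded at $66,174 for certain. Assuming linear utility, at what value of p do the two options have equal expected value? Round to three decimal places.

p = 0.155

p·149000 + (1−p)·51000 = 66174
98000p + 51000 = 66174
p = (66174 − 51000) / 98000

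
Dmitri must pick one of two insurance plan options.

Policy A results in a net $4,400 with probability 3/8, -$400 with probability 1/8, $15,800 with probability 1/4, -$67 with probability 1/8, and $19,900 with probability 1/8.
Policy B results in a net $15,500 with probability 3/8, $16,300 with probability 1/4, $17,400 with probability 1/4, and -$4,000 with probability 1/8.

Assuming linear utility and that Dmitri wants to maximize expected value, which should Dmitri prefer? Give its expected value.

Policy B ($13,737.50)

Policy A = 3/8 × 4400 + 1/8 × (-400) + 1/4 × 15800 + 1/8 × (-67) + 1/8 × 19900 = 1650 − 50 + 3950 − 8.375 + 2487.5 = 8029.125
Policy B = 3/8 × 15500 + 1/4 × 16300 + 1/4 × 17400 + 1/8 × (-4000) = 5812.5 + 4075 + 4350 − 500 = 13737.5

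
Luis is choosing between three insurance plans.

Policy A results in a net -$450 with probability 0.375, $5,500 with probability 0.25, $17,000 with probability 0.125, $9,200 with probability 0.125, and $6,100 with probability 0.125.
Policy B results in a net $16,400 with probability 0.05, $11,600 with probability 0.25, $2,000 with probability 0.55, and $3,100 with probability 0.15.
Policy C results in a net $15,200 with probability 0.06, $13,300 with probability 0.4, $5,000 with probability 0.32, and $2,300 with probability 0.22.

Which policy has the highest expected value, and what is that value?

Policy C ($8,338)

Policy A = 0.375 × (-450) + 0.25 × 5500 + 0.125 × 17000 + 0.125 × 9200 + 0.125 × 6100 = -168.75 + 1375 + 2125 + 1150 + 762.5 = 5243.75
Policy B = 0.05 × 16400 + 0.25 × 11600 + 0.55 × 2000 + 0.15 × 3100 = 820 + 2900 + 1100 + 465 = 5285
Policy C = 0.06 × 15200 + 0.4 × 13300 + 0.32 × 5000 + 0.22 × 2300 = 912 + 5320 + 1600 + 506 = 8338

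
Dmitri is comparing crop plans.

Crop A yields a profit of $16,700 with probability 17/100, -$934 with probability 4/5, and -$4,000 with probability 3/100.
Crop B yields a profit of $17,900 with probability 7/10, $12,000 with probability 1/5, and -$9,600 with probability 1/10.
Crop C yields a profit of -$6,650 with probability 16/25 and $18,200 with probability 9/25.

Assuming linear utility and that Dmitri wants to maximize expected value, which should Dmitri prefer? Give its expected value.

Crop B ($13,970)

Crop A = 17/100 × 16700 + 4/5 × (-934) + 3/100 × (-4000) = 2839 − 747.2 − 120 = 1971.8
Crop B = 7/10 × 17900 + 1/5 × 12000 + 1/10 × (-9600) = 12530 + 2400 − 960 = 13970
Crop C = 16/25 × (-6650) + 9/25 × 18200 = -4256 + 6552 = 2296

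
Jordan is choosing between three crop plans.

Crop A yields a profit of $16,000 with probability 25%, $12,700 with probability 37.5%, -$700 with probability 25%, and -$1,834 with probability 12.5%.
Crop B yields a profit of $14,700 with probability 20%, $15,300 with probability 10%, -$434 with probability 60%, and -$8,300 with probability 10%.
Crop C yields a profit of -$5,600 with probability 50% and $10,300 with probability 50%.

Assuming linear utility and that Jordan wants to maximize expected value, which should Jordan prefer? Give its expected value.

Crop A ($8,358.25)

Crop A = 0.25 × 16000 + 0.375 × 12700 + 0.25 × (-700) + 0.125 × (-1834) = 4000 + 4762.5 − 175 − 229.25 = 8358.25
Crop B = 0.2 × 14700 + 0.1 × 15300 + 0.6 × (-434) + 0.1 × (-8300) = 2940 + 1530 − 260.4 − 830 = 3379.6
Crop C = 0.5 × (-5600) + 0.5 × 10300 = -2800 + 5150 = 2350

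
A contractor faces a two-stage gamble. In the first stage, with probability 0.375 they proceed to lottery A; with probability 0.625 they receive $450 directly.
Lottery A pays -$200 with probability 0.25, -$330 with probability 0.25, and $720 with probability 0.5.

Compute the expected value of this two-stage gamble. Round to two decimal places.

$366.56

EV(A) = 0.25 × (-200) + 0.25 × (-330) + 0.5 × 720 = -50 − 82.5 + 360 = 227.5
Branch B: 450 (certain)
Overall = 0.375 × 227.5 + 0.625 × 450 = 85.3125 + 281.25 = 366.5625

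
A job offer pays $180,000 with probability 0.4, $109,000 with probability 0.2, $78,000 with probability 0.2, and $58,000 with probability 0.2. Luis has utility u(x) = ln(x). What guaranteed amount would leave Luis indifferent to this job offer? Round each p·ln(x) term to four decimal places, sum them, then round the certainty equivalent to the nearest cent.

$109,820.23

E[u] = 0.4·ln(180000) + 0.2·ln(109000) + 0.2·ln(78000) + 0.2·ln(58000) = 4.8403 + 2.3198 + 2.2529 + 2.1936 = 11.6066
CE = e^11.6066 ≈ 109820.23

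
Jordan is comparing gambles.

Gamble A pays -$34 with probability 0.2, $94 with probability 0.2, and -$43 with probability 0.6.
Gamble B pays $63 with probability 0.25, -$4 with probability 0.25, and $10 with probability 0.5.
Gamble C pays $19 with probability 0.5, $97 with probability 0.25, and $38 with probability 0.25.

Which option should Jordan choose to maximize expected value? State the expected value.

Gamble C ($43.25)

Gamble A = 0.2 × (-34) + 0.2 × 94 + 0.6 × (-43) = -6.8 + 18.8 − 25.8 = -13.8
Gamble B = 0.25 × 63 + 0.25 × (-4) + 0.5 × 10 = 15.75 − 1 + 5 = 19.75
Gamble C = 0.5 × 19 + 0.25 × 97 + 0.25 × 38 = 9.5 + 24.25 + 9.5 = 43.25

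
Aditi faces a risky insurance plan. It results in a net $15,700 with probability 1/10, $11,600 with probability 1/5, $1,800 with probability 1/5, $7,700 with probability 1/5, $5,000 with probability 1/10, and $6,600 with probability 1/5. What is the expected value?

$7,610

EV = 1/10 × 15700 + 1/5 × 11600 + 1/5 × 1800 + 1/5 × 7700 + 1/10 × 5000 + 1/5 × 6600 = 1570 + 2320 + 360 + 1540 + 500 + 1320 = 7610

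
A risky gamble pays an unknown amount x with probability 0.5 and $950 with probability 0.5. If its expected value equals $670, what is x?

x = $390

0.5·x + 0.5·950 = 670
0.5·x = 670 − 475 = 195
x = 195 / 0.5 = 390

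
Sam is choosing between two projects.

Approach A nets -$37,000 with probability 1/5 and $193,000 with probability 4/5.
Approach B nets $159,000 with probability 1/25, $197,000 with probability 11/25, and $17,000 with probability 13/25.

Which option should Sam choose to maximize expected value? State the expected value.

Approach A ($147,000)

Approach A = 1/5 × (-37000) + 4/5 × 193000 = -7400 + 154400 = 147000
Approach B = 1/25 × 159000 + 11/25 × 197000 + 13/25 × 17000 = 6360 + 86680 + 8840 = 101880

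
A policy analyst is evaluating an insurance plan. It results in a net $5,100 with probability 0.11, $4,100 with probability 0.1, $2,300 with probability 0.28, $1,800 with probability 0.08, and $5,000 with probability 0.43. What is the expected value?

$3,909

EV = 0.11 × 5100 + 0.1 × 4100 + 0.28 × 2300 + 0.08 × 1800 + 0.43 × 5000 = 561 + 410 + 644 + 144 + 2150 = 3909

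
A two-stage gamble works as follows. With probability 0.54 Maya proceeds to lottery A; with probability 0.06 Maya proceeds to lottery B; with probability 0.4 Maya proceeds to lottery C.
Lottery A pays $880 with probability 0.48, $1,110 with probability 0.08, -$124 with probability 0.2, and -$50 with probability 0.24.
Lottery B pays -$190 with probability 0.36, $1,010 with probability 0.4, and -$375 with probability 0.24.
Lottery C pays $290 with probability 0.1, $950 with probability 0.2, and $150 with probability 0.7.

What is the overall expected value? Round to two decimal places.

$400.51

EV(A) = 0.48 × 880 + 0.08 × 1110 + 0.2 × (-124) + 0.24 × (-50) = 422.4 + 88.8 − 24.8 − 12 = 474.4
EV(B) = 0.36 × (-190) + 0.4 × 1010 + 0.24 × (-375) = -68.4 + 404 − 90 = 245.6
EV(C) = 0.1 × 290 + 0.2 × 950 + 0.7 × 150 = 29 + 190 + 105 = 324
Overall = 0.54 × 474.4 + 0.06 × 245.6 + 0.4 × 324 = 256.176 + 14.736 + 129.6 = 400.512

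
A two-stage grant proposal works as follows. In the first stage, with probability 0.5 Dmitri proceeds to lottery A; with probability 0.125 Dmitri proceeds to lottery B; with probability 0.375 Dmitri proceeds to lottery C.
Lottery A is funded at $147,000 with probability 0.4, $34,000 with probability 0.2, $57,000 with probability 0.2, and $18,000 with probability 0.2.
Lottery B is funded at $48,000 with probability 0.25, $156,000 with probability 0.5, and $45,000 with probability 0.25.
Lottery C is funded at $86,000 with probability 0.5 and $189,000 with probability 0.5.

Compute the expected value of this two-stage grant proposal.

EV(A) = 0.4 × 147000 + 0.2 × 34000 + 0.2 × 57000 + 0.2 × 18000 = 58800 + 6800 + 11400 + 3600 = 80600
EV(B) = 0.25 × 48000 + 0.5 × 156000 + 0.25 × 45000 = 12000 + 78000 + 11250 = 101250
EV(C) = 0.5 × 86000 + 0.5 × 189000 = 43000 + 94500 = 137500
Overall = 0.5 × 80600 + 0.125 × 101250 + 0.375 × 137500 = 40300 + 12656.25 + 51562.5 = 104518.75

$104,518.75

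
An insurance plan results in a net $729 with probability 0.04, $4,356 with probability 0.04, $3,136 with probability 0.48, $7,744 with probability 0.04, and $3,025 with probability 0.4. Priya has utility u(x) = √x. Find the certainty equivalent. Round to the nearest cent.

E[u] = 0.04·√729 + 0.04·√4356 + 0.48·√3136 + 0.04·√7744 + 0.4·√3025 = 0.04·27 + 0.04·66 + 0.48·56 + 0.04·88 + 0.4·55 = 56.12
CE = (56.12)² = 3149.4544

$3,149.45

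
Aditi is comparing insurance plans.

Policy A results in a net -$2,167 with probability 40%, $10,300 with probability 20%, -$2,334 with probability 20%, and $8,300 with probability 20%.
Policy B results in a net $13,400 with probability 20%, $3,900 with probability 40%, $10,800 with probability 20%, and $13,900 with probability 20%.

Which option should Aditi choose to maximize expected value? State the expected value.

Policy B ($9,180)

Policy A = 0.4 × (-2167) + 0.2 × 10300 + 0.2 × (-2334) + 0.2 × 8300 = -866.8 + 2060 − 466.8 + 1660 = 2386.4
Policy B = 0.2 × 13400 + 0.4 × 3900 + 0.2 × 10800 + 0.2 × 13900 = 2680 + 1560 + 2160 + 2780 = 9180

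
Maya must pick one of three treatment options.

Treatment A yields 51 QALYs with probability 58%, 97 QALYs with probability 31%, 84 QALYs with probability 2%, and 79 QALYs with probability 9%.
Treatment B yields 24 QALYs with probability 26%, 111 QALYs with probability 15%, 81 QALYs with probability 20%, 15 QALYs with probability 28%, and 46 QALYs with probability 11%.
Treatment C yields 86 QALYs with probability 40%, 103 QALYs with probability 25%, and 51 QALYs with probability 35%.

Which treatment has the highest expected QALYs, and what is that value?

Treatment C (78 QALYs)

Treatment A = 0.58 × 51 + 0.31 × 97 + 0.02 × 84 + 0.09 × 79 = 29.58 + 30.07 + 1.68 + 7.11 = 68.44
Treatment B = 0.26 × 24 + 0.15 × 111 + 0.2 × 81 + 0.28 × 15 + 0.11 × 46 = 6.24 + 16.65 + 16.2 + 4.2 + 5.06 = 48.35
Treatment C = 0.4 × 86 + 0.25 × 103 + 0.35 × 51 = 34.4 + 25.75 + 17.85 = 78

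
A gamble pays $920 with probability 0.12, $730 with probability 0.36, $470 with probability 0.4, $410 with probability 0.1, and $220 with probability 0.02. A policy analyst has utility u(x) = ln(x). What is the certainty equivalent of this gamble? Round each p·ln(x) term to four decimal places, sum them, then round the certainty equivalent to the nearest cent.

$579.98

E[u] = 0.12·ln(920) + 0.36·ln(730) + 0.4·ln(470) + 0.1·ln(410) + 0.02·ln(220) = 0.8189 + 2.3735 + 2.4611 + 0.6016 + 0.1079 = 6.3630
CE = e^6.3630 ≈ 579.98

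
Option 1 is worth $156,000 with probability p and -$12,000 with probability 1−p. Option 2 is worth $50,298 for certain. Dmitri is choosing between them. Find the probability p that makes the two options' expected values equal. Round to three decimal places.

p·156000 + (1−p)·(-12000) = 50298
168000p − 12000 = 50298
p = (50298 + 12000) / 168000

p = 0.371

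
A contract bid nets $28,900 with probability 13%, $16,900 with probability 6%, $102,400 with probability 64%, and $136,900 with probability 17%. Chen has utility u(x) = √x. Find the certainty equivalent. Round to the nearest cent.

E[u] = 0.13·√28900 + 0.06·√16900 + 0.64·√102400 + 0.17·√136900 = 0.13·170 + 0.06·130 + 0.64·320 + 0.17·370 = 297.6
CE = (297.6)² = 88565.76

$88,565.76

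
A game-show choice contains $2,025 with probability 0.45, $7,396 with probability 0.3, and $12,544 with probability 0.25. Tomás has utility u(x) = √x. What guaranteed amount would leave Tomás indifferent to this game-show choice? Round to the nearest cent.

E[u] = 0.45·√2025 + 0.3·√7396 + 0.25·√12544 = 0.45·45 + 0.3·86 + 0.25·112 = 74.05
CE = (74.05)² = 5483.4025

$5,483.40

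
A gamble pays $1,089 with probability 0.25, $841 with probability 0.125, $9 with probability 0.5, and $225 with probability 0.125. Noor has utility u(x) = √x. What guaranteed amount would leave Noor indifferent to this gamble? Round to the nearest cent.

E[u] = 0.25·√1089 + 0.125·√841 + 0.5·√9 + 0.125·√225 = 0.25·33 + 0.125·29 + 0.5·3 + 0.125·15 = 15.25
CE = (15.25)² = 232.5625

$232.56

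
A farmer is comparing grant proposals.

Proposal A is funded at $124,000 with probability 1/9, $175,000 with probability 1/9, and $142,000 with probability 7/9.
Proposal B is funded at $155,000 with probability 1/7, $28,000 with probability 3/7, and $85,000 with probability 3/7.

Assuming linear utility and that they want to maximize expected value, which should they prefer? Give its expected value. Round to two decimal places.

Proposal A ($143,666.67)

Proposal A = 1/9 × 124000 + 1/9 × 175000 + 7/9 × 142000 = 13777.7778 + 19444.4444 + 110444.4444 = 143666.6667
Proposal B = 1/7 × 155000 + 3/7 × 28000 + 3/7 × 85000 = 22142.8571 + 12000 + 36428.5714 = 70571.4286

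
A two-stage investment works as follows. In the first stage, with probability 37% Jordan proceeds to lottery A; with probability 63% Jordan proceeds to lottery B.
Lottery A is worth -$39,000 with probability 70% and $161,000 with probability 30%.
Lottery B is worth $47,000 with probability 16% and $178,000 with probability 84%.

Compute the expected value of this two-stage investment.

EV(A) = 0.7 × (-39000) + 0.3 × 161000 = -27300 + 48300 = 21000
EV(B) = 0.16 × 47000 + 0.84 × 178000 = 7520 + 149520 = 157040
Overall = 0.37 × 21000 + 0.63 × 157040 = 7770 + 98935.2 = 106705.2

$106,705.20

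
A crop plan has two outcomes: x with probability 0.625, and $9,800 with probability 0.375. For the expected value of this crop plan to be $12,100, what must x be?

0.625·x + 0.375·9800 = 12100
0.625·x = 12100 − 3675 = 8425
x = 8425 / 0.625 = 13480

x = $13,480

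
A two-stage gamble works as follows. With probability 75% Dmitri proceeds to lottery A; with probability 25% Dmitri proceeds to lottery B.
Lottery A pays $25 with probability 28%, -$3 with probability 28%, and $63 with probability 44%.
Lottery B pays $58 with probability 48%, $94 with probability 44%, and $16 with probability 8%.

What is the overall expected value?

$43.03

EV(A) = 0.28 × 25 + 0.28 × (-3) + 0.44 × 63 = 7 − 0.84 + 27.72 = 33.88
EV(B) = 0.48 × 58 + 0.44 × 94 + 0.08 × 16 = 27.84 + 41.36 + 1.28 = 70.48
Overall = 0.75 × 33.88 + 0.25 × 70.48 = 25.41 + 17.62 = 43.03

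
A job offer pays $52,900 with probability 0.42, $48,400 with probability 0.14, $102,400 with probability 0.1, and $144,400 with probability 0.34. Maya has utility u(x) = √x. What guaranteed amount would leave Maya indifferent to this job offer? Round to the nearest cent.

E[u] = 0.42·√52900 + 0.14·√48400 + 0.1·√102400 + 0.34·√144400 = 0.42·230 + 0.14·220 + 0.1·320 + 0.34·380 = 288.6
CE = (288.6)² = 83289.96

$83,289.96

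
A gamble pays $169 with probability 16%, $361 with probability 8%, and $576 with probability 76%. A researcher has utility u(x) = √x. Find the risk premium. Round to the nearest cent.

$16.69

E[u] = 0.16·√169 + 0.08·√361 + 0.76·√576 = 0.16·13 + 0.08·19 + 0.76·24 = 21.84
CE = (21.84)² = 476.9856
Risk premium = EV − CE = 493.68 − 476.9856 = 16.6944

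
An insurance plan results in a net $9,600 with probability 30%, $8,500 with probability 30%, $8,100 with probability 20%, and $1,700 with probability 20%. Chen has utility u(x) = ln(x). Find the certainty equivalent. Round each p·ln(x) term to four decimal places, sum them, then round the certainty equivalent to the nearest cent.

$6,328.38

E[u] = 0.3·ln(9600) + 0.3·ln(8500) + 0.2·ln(8100) + 0.2·ln(1700) = 2.7509 + 2.7143 + 1.7999 + 1.4877 = 8.7528
CE = e^8.7528 ≈ 6328.38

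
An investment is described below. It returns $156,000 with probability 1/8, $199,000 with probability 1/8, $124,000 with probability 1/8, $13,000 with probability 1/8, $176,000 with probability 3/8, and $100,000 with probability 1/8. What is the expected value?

$140,000

EV = 1/8 × 156000 + 1/8 × 199000 + 1/8 × 124000 + 1/8 × 13000 + 3/8 × 176000 + 1/8 × 100000 = 19500 + 24875 + 15500 + 1625 + 66000 + 12500 = 140000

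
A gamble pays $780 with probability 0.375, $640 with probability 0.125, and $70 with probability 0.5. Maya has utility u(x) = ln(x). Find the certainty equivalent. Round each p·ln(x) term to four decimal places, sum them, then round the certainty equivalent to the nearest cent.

E[u] = 0.375·ln(780) + 0.125·ln(640) + 0.5·ln(70) = 2.4972 + 0.8077 + 2.1242 = 5.4291
CE = e^5.4291 ≈ 227.94

$227.94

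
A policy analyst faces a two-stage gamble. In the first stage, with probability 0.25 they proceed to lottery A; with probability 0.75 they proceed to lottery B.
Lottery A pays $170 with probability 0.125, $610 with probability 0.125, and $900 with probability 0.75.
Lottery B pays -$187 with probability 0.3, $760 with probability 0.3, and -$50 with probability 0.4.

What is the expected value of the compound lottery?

EV(A) = 0.125 × 170 + 0.125 × 610 + 0.75 × 900 = 21.25 + 76.25 + 675 = 772.5
EV(B) = 0.3 × (-187) + 0.3 × 760 + 0.4 × (-50) = -56.1 + 228 − 20 = 151.9
Overall = 0.25 × 772.5 + 0.75 × 151.9 = 193.125 + 113.925 = 307.05

$307.05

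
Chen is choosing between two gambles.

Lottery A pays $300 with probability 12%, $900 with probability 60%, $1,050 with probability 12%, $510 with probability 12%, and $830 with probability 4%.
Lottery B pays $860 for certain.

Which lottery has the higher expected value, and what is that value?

Lottery A = 0.12 × 300 + 0.6 × 900 + 0.12 × 1050 + 0.12 × 510 + 0.04 × 830 = 36 + 540 + 126 + 61.2 + 33.2 = 796.4
Lottery B: 860 (certain)

Lottery B ($860)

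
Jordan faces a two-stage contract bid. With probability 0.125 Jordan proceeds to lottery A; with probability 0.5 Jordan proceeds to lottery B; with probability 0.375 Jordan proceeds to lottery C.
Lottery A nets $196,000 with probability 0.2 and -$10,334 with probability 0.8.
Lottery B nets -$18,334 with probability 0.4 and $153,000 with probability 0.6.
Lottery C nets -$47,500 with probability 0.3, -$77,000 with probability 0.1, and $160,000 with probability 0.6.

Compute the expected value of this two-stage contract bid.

$73,868.55

EV(A) = 0.2 × 196000 + 0.8 × (-10334) = 39200 − 8267.2 = 30932.8
EV(B) = 0.4 × (-18334) + 0.6 × 153000 = -7333.6 + 91800 = 84466.4
EV(C) = 0.3 × (-47500) + 0.1 × (-77000) + 0.6 × 160000 = -14250 − 7700 + 96000 = 74050
Overall = 0.125 × 30932.8 + 0.5 × 84466.4 + 0.375 × 74050 = 3866.6 + 42233.2 + 27768.75 = 73868.55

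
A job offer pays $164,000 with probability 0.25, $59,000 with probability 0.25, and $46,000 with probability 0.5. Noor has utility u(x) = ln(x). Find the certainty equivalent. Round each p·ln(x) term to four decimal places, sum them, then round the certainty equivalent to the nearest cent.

$67,265.31

E[u] = 0.25·ln(164000) + 0.25·ln(59000) + 0.5·ln(46000) = 3.0019 + 2.7463 + 5.3682 = 11.1164
CE = e^11.1164 ≈ 67265.31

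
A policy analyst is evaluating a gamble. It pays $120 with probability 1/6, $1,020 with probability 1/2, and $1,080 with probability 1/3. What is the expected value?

$890

EV = 1/6 × 120 + 1/2 × 1020 + 1/3 × 1080 = 20 + 510 + 360 = 890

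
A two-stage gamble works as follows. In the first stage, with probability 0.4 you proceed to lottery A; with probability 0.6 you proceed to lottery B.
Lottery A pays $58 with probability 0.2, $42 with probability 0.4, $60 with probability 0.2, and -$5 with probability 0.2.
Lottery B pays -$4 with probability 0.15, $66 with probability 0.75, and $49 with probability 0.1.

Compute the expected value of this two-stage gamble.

$48.04

EV(A) = 0.2 × 58 + 0.4 × 42 + 0.2 × 60 + 0.2 × (-5) = 11.6 + 16.8 + 12 − 1 = 39.4
EV(B) = 0.15 × (-4) + 0.75 × 66 + 0.1 × 49 = -0.6 + 49.5 + 4.9 = 53.8
Overall = 0.4 × 39.4 + 0.6 × 53.8 = 15.76 + 32.28 = 48.04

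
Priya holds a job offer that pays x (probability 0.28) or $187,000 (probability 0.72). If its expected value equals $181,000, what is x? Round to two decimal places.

0.28·x + 0.72·187000 = 181000
0.28·x = 181000 − 134640 = 46360
x = 46360 / 0.28 = 165571.4286

x = $165,571.43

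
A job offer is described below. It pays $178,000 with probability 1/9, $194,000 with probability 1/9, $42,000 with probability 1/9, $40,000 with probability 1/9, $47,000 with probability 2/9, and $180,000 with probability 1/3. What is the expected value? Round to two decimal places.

$120,888.89

EV = 1/9 × 178000 + 1/9 × 194000 + 1/9 × 42000 + 1/9 × 40000 + 2/9 × 47000 + 1/3 × 180000 = 19777.7778 + 21555.5556 + 4666.6667 + 4444.4444 + 10444.4444 + 60000 = 120888.8889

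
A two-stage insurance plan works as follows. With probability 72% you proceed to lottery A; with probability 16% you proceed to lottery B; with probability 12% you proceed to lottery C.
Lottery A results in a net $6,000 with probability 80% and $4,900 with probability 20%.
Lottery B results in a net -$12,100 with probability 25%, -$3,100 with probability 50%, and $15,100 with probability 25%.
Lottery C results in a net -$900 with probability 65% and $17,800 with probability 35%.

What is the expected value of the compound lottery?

EV(A) = 0.8 × 6000 + 0.2 × 4900 = 4800 + 980 = 5780
EV(B) = 0.25 × (-12100) + 0.5 × (-3100) + 0.25 × 15100 = -3025 − 1550 + 3775 = -800
EV(C) = 0.65 × (-900) + 0.35 × 17800 = -585 + 6230 = 5645
Overall = 0.72 × 5780 + 0.16 × (-800) + 0.12 × 5645 = 4161.6 − 128 + 677.4 = 4711

$4,711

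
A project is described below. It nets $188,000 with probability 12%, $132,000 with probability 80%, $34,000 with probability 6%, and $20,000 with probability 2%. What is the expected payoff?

$130,600

EV = 0.12 × 188000 + 0.8 × 132000 + 0.06 × 34000 + 0.02 × 20000 = 22560 + 105600 + 2040 + 400 = 130600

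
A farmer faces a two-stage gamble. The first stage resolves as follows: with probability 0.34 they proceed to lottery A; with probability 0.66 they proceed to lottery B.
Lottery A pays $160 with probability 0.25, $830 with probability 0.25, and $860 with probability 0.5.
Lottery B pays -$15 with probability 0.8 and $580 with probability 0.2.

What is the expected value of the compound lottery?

$298.99

EV(A) = 0.25 × 160 + 0.25 × 830 + 0.5 × 860 = 40 + 207.5 + 430 = 677.5
EV(B) = 0.8 × (-15) + 0.2 × 580 = -12 + 116 = 104
Overall = 0.34 × 677.5 + 0.66 × 104 = 230.35 + 68.64 = 298.99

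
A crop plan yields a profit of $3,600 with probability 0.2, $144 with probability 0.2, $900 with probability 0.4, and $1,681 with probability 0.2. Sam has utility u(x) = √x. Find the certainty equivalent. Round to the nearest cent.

E[u] = 0.2·√3600 + 0.2·√144 + 0.4·√900 + 0.2·√1681 = 0.2·60 + 0.2·12 + 0.4·30 + 0.2·41 = 34.6
CE = (34.6)² = 1197.16

$1,197.16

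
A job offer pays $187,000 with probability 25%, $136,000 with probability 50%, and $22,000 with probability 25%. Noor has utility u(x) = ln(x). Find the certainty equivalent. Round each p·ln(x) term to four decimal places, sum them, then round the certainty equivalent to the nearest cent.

$93,395.65

E[u] = 0.25·ln(187000) + 0.5·ln(136000) + 0.25·ln(22000) = 3.0347 + 5.9102 + 2.4997 = 11.4446
CE = e^11.4446 ≈ 93395.65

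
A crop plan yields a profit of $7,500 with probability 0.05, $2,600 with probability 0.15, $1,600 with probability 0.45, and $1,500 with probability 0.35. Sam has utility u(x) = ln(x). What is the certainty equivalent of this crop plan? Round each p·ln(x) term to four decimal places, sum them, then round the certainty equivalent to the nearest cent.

$1,817.47

E[u] = 0.05·ln(7500) + 0.15·ln(2600) + 0.45·ln(1600) + 0.35·ln(1500) = 0.4461 + 1.1795 + 3.3200 + 2.5596 = 7.5052
CE = e^7.5052 ≈ 1817.47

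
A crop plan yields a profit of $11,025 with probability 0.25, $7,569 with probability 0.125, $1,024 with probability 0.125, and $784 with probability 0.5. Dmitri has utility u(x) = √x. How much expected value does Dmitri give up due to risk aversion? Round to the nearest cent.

E[u] = 0.25·√11025 + 0.125·√7569 + 0.125·√1024 + 0.5·√784 = 0.25·105 + 0.125·87 + 0.125·32 + 0.5·28 = 55.125
CE = (55.125)² = 3038.765625
Risk premium = EV − CE = 4222.375 − 3038.765625 = 1183.609375

$1,183.61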